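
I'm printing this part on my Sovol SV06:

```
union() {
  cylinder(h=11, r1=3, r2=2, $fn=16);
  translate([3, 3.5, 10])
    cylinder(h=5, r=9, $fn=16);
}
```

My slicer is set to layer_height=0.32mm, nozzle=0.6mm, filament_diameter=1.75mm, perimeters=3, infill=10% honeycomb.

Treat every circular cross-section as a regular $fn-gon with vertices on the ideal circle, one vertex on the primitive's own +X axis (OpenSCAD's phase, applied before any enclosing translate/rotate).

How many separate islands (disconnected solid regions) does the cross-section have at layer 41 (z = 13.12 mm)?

At z = 13.12 mm: the cone does not reach this height (z outside [0, 11]); the r=9 cylinder at (3, 3.5) gives a regular 16-gon of circumradius 9 (constant along its height); Taking the union: only the r=9 cylinder at (3, 3.5) is present, so the union is just that shape — 1 connected region. Overall, the cross-section is a single solid region. Island count = 1.

1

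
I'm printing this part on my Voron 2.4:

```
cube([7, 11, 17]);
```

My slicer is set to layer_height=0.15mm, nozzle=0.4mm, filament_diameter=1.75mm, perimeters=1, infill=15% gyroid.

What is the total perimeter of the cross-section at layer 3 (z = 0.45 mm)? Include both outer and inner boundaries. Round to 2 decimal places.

At z = 0.45 mm: the cube (footprint 7×11) is included at this height (perimeter 36.00 mm). Overall, the cross-section is a single solid region. Total boundary length (outer) = 36.00 mm.

36.00 mm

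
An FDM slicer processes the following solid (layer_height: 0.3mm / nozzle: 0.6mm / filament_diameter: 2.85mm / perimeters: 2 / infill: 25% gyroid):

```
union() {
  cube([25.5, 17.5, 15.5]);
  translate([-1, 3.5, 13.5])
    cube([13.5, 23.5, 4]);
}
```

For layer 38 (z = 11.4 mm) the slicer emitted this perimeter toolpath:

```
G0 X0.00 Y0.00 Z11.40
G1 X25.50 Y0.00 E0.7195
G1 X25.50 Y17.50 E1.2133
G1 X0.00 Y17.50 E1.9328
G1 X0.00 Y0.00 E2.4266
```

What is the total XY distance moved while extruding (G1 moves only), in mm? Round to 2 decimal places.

Sum the Euclidean lengths of each G1 segment: total = 86.00 mm.

86.00 mm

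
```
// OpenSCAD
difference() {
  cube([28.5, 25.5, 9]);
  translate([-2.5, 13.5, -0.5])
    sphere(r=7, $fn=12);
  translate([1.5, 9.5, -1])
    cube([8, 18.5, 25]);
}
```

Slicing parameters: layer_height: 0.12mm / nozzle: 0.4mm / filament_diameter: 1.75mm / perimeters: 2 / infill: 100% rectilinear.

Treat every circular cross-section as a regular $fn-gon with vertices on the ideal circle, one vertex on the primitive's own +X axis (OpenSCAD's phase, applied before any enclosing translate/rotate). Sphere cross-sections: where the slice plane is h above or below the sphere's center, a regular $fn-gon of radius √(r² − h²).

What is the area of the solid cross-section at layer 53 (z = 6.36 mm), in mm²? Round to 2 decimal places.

At z = 6.36 mm: the 28.5×25.5 cube contributes its full rectangle (area 726.75 mm²); the r=7 sphere at (-2.5, 13.5) slices to a regular 12-gon of circumradius 1.393 (√(r²−h²) with h=6.86 from center) (area = (12/2)·1.393²·sin(360°/12) = 5.82 mm²); the 8×18.5 cube at (1.5, 9.5) contributes its full rectangle (area 148.00 mm²); Subtracting the remaining from the first: starting from the 28.5×25.5 cube (726.75 mm²), the r=7 sphere at (-2.5, 13.5) misses the remaining region (no effect); the 8×18.5 cube at (1.5, 9.5) partially overlaps it — only the 128.00 mm² overlap (of its 148.00 mm²) is removed, clipping the outline — area = 598.75 mm². Overall, the cross-section is a single solid region. Net area = 598.75 mm².

598.75 mm²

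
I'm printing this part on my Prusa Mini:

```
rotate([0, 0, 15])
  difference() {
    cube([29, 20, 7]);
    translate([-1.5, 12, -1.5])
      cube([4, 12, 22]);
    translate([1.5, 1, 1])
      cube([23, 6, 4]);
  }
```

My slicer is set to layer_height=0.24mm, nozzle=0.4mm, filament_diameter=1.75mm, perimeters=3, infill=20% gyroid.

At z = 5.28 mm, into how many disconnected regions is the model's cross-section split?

At z = 5.28 mm: the 29×20 cube contributes its full rectangle; the 4×12 cube at (-1.5, 12) contributes its full rectangle; the cube at (1.5, 1) does not reach this height (z outside [1, 5]); After the difference (first − rest): starting from the 29×20 cube, the 4×12 cube at (-1.5, 12) partially overlaps it — only the 20.00 mm² overlap (of its 48.00 mm²) is removed, clipping the outline — 1 connected region; (rotated 15° about Z; rotation is an isometry so areas/perimeters/island counts are preserved). The result has 1 disconnected region.

1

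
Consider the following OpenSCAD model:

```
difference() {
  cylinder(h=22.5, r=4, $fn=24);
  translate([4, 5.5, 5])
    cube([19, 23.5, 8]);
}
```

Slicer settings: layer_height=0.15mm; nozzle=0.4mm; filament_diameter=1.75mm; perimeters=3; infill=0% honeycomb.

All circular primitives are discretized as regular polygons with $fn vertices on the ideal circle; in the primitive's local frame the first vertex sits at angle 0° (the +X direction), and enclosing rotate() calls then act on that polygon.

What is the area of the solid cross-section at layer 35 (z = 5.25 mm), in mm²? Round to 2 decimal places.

At z = 5.25 mm: the r=4 cylinder gives a regular 24-gon of circumradius 4 (constant along its height) (area = (24/2)·4.000²·sin(360°/24) = 49.69 mm²); the 19×23.5 cube at (4, 5.5) contributes its full rectangle (area 446.50 mm²); Taking the first minus the rest: starting from the r=4 cylinder (49.69 mm²), the 19×23.5 cube at (4, 5.5) misses the remaining region (no effect) — area = 49.69 mm². Overall, the cross-section is a single solid region. Net area = 49.69 mm².

49.69 mm²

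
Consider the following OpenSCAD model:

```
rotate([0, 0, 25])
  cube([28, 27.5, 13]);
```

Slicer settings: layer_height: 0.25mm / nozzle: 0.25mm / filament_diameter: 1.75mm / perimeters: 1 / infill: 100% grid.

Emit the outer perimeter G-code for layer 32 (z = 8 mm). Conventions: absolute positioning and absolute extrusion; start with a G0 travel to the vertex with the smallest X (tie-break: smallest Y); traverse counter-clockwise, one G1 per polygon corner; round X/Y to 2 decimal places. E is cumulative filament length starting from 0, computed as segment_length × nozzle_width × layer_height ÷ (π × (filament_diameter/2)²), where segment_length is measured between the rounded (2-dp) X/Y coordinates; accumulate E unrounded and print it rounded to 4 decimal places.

G0 X-11.62 Y24.92 Z8.00
G1 X0.00 Y0.00 E0.7145
G1 X25.38 Y11.83 E1.4421
G1 X13.75 Y36.76 E2.1569
G1 X-11.62 Y24.92 E2.8844

At z = 8 mm: the 28×27.5 cube contributes its full rectangle; (rotated 25° about Z; rotation is an isometry so areas/perimeters/island counts are preserved). The outline is a single polygon with 4 vertices. Extrusion per mm of travel: 0.25 × 0.25 / (π × 0.875²) = 0.025984. Accumulating E over each segment gives final E = 2.8844.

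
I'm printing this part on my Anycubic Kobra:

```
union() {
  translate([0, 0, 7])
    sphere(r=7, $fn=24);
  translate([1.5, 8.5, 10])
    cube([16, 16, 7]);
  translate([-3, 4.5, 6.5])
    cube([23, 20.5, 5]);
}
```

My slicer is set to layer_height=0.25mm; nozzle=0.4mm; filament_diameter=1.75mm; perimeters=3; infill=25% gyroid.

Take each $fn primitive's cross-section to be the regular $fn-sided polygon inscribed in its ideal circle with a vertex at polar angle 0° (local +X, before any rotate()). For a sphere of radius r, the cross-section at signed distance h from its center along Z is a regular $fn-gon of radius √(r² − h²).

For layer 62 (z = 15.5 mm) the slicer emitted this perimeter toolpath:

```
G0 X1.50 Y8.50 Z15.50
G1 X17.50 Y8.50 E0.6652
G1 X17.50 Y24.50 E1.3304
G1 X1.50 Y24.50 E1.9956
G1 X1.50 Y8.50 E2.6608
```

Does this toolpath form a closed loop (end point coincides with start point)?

yes

Start point (G0): (1.50, 8.50). End point (last G1): the path returns to the start — closed.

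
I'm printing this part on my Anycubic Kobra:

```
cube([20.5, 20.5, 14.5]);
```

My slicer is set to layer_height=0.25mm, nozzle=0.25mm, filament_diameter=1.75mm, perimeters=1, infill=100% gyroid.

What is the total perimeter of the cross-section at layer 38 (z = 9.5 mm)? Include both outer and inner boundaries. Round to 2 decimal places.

At z = 9.5 mm: the cube is present — its section is the full 20.5×20.5 rectangle (perimeter 82.00 mm). Overall, the cross-section is a single solid region. Total boundary length (outer) = 82.00 mm.

82.00 mm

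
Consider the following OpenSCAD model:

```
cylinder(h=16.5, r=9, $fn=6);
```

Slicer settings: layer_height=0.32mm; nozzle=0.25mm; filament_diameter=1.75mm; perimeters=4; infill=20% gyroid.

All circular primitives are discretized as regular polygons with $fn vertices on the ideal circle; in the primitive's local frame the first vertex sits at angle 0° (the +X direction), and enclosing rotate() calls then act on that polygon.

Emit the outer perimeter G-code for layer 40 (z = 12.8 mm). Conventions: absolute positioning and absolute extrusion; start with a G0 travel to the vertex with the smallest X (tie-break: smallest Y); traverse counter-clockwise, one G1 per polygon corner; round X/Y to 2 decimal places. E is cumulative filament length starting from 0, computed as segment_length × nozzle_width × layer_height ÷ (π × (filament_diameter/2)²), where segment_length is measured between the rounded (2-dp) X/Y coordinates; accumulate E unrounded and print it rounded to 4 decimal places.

G0 X-9.00 Y0.00 Z12.80
G1 X-4.50 Y-7.79 E0.2992
G1 X4.50 Y-7.79 E0.5986
G1 X9.00 Y0.00 E0.8978
G1 X4.50 Y7.79 E1.1970
G1 X-4.50 Y7.79 E1.4963
G1 X-9.00 Y0.00 E1.7956

At z = 12.8 mm: the r=9 cylinder gives a regular 6-gon of circumradius 9 (constant along its height). The outline is a single polygon with 6 vertices. Extrusion per mm of travel: 0.25 × 0.32 / (π × 0.875²) = 0.033260. Accumulating E over each segment gives final E = 1.7956.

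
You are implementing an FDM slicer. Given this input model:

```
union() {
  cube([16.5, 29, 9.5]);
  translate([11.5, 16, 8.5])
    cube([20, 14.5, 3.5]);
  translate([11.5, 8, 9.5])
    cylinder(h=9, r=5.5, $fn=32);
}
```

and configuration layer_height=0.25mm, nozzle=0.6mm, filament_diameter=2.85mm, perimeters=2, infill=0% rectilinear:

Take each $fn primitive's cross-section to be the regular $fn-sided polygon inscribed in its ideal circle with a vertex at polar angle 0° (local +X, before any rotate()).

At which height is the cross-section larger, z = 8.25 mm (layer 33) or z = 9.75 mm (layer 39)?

Layer 33 (z = 8.25): the cube (footprint 16.5×29) is included at this height (area 478.50 mm²); the cube at (11.5, 16) is absent (z outside [8.5, 12]); the cylinder at (11.5, 8) is not intersected at this z (z outside [9.5, 18.5]); Merging all regions: only the 16.5×29 cube is present, so the union is just that shape — area = 478.50 mm². So its area = 478.50 mm². Layer 39 (z = 9.75): the cube is not intersected at this z (z outside [0, 9.5]); the cube at (11.5, 16) is present — its section is the full 20×14.5 rectangle (area 290.00 mm²); the r=5.5 cylinder at (11.5, 8) gives a regular 32-gon of circumradius 5.5 (constant along its height) (area = (32/2)·5.500²·sin(360°/32) = 94.42 mm²); Taking the union: the 2 present regions are separate (no shared area or edge), so areas and boundary lengths simply add and each stays a separate island — area = 384.42 mm². So its area = 384.42 mm². Layer 33 is larger (478.50 vs 384.42 mm²).

layer 33 (z = 8.25 mm)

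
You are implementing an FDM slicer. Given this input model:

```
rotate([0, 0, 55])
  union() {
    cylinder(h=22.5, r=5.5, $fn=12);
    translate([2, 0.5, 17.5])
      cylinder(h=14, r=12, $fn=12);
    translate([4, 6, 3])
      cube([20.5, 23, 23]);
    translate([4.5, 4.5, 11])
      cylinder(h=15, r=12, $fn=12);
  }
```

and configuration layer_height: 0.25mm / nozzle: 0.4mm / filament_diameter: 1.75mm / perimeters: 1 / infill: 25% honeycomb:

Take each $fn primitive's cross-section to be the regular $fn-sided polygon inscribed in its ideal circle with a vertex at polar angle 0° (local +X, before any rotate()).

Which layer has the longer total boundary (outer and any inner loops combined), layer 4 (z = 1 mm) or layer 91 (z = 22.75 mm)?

Layer 4 (z = 1): the r=5.5 cylinder gives a regular 12-gon of circumradius 5.5 (constant along its height) (perimeter = 2·12·5.500·sin(180°/12) = 34.16 mm); the cylinder at (2, 0.5) does not reach this height (z outside [17.5, 31.5]); the cube at (4, 6) is absent (z outside [3, 26]); the cylinder at (4.5, 4.5) is not intersected at this z (z outside [11, 26]); Taking the union: only the r=5.5 cylinder is present, so the union is just that shape — boundary = 34.16 mm; (whole slice rotated 55° about Z — lengths, areas and connectivity unchanged). So its perimeter = 34.16 mm. Layer 91 (z = 22.75): the cylinder is not intersected at this z (z outside [0, 22.5]); the cylinder at (2, 0.5): section is a regular 12-gon, circumradius r=12 (perimeter = 2·12·12.000·sin(180°/12) = 74.54 mm); the 20.5×23 cube at (4, 6) contributes its full rectangle (perimeter 87.00 mm); the r=12 cylinder at (4.5, 4.5) contributes a regular 12-gon of circumradius 12 (perimeter = 2·12·12.000·sin(180°/12) = 74.54 mm); Taking the union: the regions partially overlap (shared area 417.31 mm²), so the edge portions inside another operand are dropped and the merged outline is re-measured after clipping — boundary = 131.24 mm; (whole slice rotated 55° about Z — lengths, areas and connectivity unchanged). So its perimeter = 131.24 mm. Layer 91 is larger (131.24 vs 34.16 mm).

layer 91 (z = 22.75 mm)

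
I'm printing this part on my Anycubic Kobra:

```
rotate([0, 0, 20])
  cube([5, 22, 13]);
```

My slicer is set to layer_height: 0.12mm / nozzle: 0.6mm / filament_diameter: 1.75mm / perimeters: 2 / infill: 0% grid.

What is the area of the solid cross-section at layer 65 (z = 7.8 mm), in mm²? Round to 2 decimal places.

At z = 7.8 mm: the cube is present — its section is the full 5×22 rectangle (area 110.00 mm²); (whole slice rotated 20° about Z — lengths, areas and connectivity unchanged). Overall, the cross-section is a single solid region. Net area = 110.00 mm².

110.00 mm²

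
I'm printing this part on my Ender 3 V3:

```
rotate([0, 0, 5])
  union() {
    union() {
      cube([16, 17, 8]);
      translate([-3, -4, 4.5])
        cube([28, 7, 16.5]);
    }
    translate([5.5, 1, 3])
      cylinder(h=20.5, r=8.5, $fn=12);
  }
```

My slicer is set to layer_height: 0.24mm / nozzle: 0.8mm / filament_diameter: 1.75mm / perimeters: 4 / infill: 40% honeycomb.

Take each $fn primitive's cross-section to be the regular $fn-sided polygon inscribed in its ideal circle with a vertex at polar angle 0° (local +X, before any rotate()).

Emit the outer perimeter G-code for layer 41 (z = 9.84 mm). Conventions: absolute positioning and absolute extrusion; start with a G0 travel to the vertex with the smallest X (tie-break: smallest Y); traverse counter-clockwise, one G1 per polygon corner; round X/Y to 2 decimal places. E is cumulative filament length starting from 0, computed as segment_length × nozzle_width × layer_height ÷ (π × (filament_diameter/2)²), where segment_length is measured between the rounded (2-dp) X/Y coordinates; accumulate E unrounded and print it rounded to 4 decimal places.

At z = 9.84 mm: the cube is not intersected at this z (z outside [0, 8]); the cube at (-3, -4) (footprint 28×7) is included at this height; Taking the union: only the 28×7 cube at (-3, -4) is present, so the union is just that shape — 1 connected region; the cylinder at (5.5, 1): section is a regular 12-gon, circumradius r=8.5; Merging all regions: the regions partially overlap (shared area 110.82 mm²), so overlapping operands fuse into one piece — 1 connected region; (whole slice rotated 5° about Z — lengths, areas and connectivity unchanged). The outline is a single polygon with 16 vertices. Extrusion per mm of travel: 0.8 × 0.24 / (π × 0.875²) = 0.079824. Accumulating E over each segment gives final E = 6.2737.

G0 X-3.25 Y2.73 Z9.84
G1 X-2.64 Y-4.25 E0.5593
G1 X-0.76 Y-4.08 E0.7100
G1 X1.80 Y-6.23 E0.9768
G1 X6.13 Y-6.99 E1.3278
G1 X10.27 Y-5.49 E1.6793
G1 X12.41 Y-2.93 E1.9456
G1 X25.25 Y-1.81 E2.9744
G1 X24.64 Y5.17 E3.5337
G1 X13.15 Y4.16 E4.4545
G1 X12.35 Y6.35 E4.6406
G1 X8.98 Y9.18 E4.9918
G1 X4.65 Y9.94 E5.3428
G1 X0.52 Y8.44 E5.6935
G1 X-2.31 Y5.07 E6.0448
G1 X-2.72 Y2.77 E6.2313
G1 X-3.25 Y2.73 E6.2737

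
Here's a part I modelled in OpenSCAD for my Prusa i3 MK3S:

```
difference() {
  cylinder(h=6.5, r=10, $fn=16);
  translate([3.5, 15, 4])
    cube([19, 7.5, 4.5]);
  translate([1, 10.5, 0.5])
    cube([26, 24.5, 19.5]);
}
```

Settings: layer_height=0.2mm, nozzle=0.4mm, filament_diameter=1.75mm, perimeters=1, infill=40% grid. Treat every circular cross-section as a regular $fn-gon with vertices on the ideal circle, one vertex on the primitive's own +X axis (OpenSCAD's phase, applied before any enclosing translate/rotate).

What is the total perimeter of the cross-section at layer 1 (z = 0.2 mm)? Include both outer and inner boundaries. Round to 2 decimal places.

At z = 0.2 mm: the cylinder: section is a regular 16-gon, circumradius r=10 (perimeter = 2·16·10.000·sin(180°/16) = 62.43 mm); the cube at (3.5, 15) is absent (z outside [4, 8.5]); the cube at (1, 10.5) does not reach this height (z outside [0.5, 20]); Taking the first minus the rest: none of the subtracted shapes is present at this height, so the r=10 cylinder is unchanged — boundary = 62.43 mm. Overall, the cross-section is a single solid region. Total boundary length (outer) = 62.43 mm.

62.43 mm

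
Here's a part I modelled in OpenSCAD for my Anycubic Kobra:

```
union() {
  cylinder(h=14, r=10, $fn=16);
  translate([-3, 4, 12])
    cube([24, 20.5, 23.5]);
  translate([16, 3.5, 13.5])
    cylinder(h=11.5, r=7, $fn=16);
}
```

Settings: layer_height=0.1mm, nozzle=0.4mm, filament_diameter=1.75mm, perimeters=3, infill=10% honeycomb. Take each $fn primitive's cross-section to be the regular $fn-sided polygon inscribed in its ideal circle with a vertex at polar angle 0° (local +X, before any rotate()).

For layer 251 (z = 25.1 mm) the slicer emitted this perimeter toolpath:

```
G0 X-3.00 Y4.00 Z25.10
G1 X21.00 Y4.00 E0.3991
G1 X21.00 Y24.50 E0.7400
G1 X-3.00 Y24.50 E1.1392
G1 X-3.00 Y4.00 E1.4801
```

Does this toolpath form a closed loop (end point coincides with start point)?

yes

Start point (G0): (-3.00, 4.00). End point (last G1): the path returns to the start — closed.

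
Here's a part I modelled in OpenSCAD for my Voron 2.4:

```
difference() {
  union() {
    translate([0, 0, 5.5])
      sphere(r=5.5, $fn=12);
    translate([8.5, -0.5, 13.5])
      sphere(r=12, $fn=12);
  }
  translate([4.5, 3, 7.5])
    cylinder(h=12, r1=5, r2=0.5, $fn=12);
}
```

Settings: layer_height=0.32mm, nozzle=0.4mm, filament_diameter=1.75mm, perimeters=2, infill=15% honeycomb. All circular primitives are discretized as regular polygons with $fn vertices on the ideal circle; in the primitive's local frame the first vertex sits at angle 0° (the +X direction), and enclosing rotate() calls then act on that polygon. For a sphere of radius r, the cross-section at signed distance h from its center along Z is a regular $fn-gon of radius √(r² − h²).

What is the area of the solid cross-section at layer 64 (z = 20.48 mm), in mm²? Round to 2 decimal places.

285.84 mm²

At z = 20.48 mm: the sphere does not reach this height (|z−center|=14.980 > r=5.5); the r=12 sphere at (8.5, -0.5) contributes a regular 12-gon of circumradius √(12²−6.98²) = 9.761 (area = (12/2)·9.761²·sin(360°/12) = 285.84 mm²); Combining (union): only the r=12 sphere at (8.5, -0.5) is present, so the union is just that shape — area = 285.84 mm²; the cone at (4.5, 3) does not reach this height (z outside [7.5, 19.5]); Subtracting the remaining from the first: none of the subtracted shapes is present at this height, so that combined region is unchanged — area = 285.84 mm². Overall, the cross-section is a single solid region. Net area = 285.84 mm².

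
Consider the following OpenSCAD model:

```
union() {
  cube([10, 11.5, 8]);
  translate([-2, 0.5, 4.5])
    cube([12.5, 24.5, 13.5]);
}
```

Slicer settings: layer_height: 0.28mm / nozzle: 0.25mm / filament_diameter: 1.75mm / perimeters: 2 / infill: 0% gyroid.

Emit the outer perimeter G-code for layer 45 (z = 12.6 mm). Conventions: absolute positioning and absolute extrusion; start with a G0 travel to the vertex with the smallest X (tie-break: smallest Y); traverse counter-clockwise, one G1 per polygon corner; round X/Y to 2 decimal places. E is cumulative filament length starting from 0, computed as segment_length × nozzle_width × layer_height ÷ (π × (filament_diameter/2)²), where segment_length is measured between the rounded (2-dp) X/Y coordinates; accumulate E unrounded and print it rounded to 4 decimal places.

G0 X-2.00 Y0.50 Z12.60
G1 X10.50 Y0.50 E0.3638
G1 X10.50 Y25.00 E1.0768
G1 X-2.00 Y25.00 E1.4406
G1 X-2.00 Y0.50 E2.1536

At z = 12.6 mm: the cube is absent (z outside [0, 8]); the 12.5×24.5 cube at (-2, 0.5) contributes its full rectangle; Combining (union): only the 12.5×24.5 cube at (-2, 0.5) is present, so the union is just that shape — 1 connected region. The outline is a single polygon with 4 vertices. Extrusion per mm of travel: 0.25 × 0.28 / (π × 0.875²) = 0.029103. Accumulating E over each segment gives final E = 2.1536.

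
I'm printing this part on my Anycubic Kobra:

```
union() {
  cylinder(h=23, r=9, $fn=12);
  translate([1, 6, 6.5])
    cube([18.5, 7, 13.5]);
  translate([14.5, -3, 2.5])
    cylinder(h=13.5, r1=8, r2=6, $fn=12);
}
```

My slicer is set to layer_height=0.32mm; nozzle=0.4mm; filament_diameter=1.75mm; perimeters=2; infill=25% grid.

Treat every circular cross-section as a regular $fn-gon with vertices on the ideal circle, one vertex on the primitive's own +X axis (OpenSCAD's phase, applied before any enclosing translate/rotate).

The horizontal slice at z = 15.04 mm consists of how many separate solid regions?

At z = 15.04 mm: the r=9 cylinder gives a regular 12-gon of circumradius 9 (constant along its height); the 18.5×7 cube at (1, 6) contributes its full rectangle; the cone at (14.5, -3) contributes a regular 12-gon of circumradius 6.142 (interpolated between r1=8 and r2=6 at t=0.929); Taking the union: the regions partially overlap (shared area 9.53 mm²), so overlapping operands fuse into one piece — 2 connected regions. The result has 2 disconnected regions.

2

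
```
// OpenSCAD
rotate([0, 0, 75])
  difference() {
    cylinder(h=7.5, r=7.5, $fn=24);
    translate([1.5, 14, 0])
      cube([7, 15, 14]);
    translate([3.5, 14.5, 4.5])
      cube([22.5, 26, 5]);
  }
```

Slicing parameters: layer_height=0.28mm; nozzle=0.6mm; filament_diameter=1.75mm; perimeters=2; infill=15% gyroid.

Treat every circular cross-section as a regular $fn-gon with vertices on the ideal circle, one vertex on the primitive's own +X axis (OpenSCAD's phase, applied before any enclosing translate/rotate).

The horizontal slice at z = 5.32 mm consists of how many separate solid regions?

1

At z = 5.32 mm: the r=7.5 cylinder contributes a regular 24-gon of circumradius 7.5; the 7×15 cube at (1.5, 14) contributes its full rectangle; the cube at (3.5, 14.5) (footprint 22.5×26) is included at this height; Subtracting the remaining from the first: starting from the r=7.5 cylinder, the 7×15 cube at (1.5, 14) misses the remaining region (no effect); the 22.5×26 cube at (3.5, 14.5) misses the remaining region (no effect) — 1 connected region; (rotated 75° about Z; rotation is an isometry so areas/perimeters/island counts are preserved). The result has 1 disconnected region.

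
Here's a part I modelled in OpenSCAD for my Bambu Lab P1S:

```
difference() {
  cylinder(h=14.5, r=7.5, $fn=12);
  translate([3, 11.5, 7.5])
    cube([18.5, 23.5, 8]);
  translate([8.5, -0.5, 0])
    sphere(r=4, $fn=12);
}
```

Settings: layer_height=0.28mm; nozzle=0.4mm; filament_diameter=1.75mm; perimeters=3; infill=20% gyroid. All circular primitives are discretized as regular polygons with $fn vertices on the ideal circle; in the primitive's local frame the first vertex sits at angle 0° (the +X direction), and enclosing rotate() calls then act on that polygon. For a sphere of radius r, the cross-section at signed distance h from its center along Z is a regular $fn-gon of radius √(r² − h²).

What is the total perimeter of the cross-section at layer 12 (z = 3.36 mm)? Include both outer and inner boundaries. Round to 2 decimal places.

At z = 3.36 mm: the cylinder: section is a regular 12-gon, circumradius r=7.5 (perimeter = 2·12·7.500·sin(180°/12) = 46.59 mm); the cube at (3, 11.5) does not reach this height (z outside [7.5, 15.5]); the r=4 sphere at (8.5, -0.5) slices to a regular 12-gon of circumradius 2.170 (√(r²−h²) with h=3.36 from center) (perimeter = 2·12·2.170·sin(180°/12) = 13.48 mm); After the difference (first − rest): starting from the r=7.5 cylinder, the r=4 sphere at (8.5, -0.5) partially overlaps it — only the 2.13 mm² overlap (of its 14.13 mm²) is removed, clipping the outline — boundary = 46.94 mm. Overall, the cross-section is a single solid region. Total boundary length (outer) = 46.94 mm.

46.94 mm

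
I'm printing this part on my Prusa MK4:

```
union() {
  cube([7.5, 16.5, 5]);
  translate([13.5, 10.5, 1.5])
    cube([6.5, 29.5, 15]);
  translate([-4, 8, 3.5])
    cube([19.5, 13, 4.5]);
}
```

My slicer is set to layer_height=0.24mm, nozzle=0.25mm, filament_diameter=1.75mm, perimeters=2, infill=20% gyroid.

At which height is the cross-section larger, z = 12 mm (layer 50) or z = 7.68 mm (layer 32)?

layer 32 (z = 7.68 mm)

Layer 50 (z = 12): the cube is absent (z outside [0, 5]); the cube at (13.5, 10.5) (footprint 6.5×29.5) is included at this height (area 191.75 mm²); the cube at (-4, 8) is absent (z outside [3.5, 8]); Merging all regions: only the 6.5×29.5 cube at (13.5, 10.5) is present, so the union is just that shape — area = 191.75 mm². So its area = 191.75 mm². Layer 32 (z = 7.68): the cube is not intersected at this z (z outside [0, 5]); the 6.5×29.5 cube at (13.5, 10.5) contributes its full rectangle (area 191.75 mm²); the cube at (-4, 8) (footprint 19.5×13) is included at this height (area 253.50 mm²); Taking the union: the regions partially overlap — summed areas 445.25 mm² minus the doubly-counted overlap 21.00 mm² gives 424.25 mm² — area = 424.25 mm². So its area = 424.25 mm². Layer 32 is larger (424.25 vs 191.75 mm²).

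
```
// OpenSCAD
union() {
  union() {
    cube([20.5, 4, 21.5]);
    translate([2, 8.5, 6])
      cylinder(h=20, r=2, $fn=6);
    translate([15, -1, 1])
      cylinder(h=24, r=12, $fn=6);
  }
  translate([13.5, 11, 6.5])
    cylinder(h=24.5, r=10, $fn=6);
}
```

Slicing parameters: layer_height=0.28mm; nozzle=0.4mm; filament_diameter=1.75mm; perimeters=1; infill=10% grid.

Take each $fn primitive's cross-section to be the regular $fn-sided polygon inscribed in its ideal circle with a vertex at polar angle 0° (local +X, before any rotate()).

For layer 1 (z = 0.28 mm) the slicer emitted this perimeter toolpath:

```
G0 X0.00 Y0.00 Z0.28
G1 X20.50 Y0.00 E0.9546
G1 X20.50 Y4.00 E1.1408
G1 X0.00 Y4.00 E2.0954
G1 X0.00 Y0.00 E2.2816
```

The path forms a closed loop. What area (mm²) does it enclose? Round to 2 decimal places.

82.00 mm²

Apply the shoelace formula to the sequence of (X, Y) vertices; enclosed area = 82.00 mm².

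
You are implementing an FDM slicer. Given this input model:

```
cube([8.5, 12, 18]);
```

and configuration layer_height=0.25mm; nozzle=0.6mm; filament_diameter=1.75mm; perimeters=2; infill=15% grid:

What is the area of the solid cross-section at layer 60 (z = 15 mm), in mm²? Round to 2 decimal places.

102.00 mm²

At z = 15 mm: the cube is present — its section is the full 8.5×12 rectangle (area 102.00 mm²). Overall, the cross-section is a single solid region. Net area = 102.00 mm².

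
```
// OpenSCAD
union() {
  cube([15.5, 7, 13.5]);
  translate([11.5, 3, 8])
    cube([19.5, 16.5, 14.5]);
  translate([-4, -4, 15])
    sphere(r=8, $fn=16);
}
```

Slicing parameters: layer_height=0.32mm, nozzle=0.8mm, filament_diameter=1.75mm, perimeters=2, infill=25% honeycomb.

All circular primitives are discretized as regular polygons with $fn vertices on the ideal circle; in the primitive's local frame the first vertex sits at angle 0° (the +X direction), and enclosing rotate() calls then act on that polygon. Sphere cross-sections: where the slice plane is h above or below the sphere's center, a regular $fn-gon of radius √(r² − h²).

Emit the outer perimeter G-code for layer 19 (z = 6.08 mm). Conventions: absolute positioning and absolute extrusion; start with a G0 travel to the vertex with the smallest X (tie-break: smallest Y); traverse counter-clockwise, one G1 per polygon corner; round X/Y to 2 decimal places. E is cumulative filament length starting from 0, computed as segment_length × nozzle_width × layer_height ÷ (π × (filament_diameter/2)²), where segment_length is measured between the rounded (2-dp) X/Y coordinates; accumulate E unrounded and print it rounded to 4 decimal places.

At z = 6.08 mm: the 15.5×7 cube contributes its full rectangle; the cube at (11.5, 3) is absent (z outside [8, 22.5]); the sphere at (-4, -4) is not intersected at this z (|z−center|=8.920 > r=8); Merging all regions: only the 15.5×7 cube is present, so the union is just that shape — 1 connected region. The outline is a single polygon with 4 vertices. Extrusion per mm of travel: 0.8 × 0.32 / (π × 0.875²) = 0.106432. Accumulating E over each segment gives final E = 4.7895.

G0 X0.00 Y0.00 Z6.08
G1 X15.50 Y0.00 E1.6497
G1 X15.50 Y7.00 E2.3947
G1 X0.00 Y7.00 E4.0444
G1 X0.00 Y0.00 E4.7895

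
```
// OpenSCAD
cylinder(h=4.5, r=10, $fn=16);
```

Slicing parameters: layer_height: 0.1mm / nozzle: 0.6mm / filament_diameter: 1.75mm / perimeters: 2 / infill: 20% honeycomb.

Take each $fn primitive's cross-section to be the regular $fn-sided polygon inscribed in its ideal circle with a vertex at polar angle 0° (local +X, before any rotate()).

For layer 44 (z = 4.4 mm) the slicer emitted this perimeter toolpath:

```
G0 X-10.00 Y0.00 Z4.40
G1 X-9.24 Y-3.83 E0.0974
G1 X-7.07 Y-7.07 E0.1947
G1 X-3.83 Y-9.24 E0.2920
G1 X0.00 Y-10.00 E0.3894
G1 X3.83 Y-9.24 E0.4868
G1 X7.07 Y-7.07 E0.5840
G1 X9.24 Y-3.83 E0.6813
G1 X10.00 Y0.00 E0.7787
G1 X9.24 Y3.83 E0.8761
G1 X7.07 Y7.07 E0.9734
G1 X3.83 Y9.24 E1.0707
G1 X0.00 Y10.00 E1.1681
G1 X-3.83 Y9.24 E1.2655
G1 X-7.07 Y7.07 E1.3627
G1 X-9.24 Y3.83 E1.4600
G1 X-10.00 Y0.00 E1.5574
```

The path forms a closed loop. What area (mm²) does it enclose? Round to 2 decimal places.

Apply the shoelace formula to the sequence of (X, Y) vertices; enclosed area = 306.19 mm².

306.19 mm²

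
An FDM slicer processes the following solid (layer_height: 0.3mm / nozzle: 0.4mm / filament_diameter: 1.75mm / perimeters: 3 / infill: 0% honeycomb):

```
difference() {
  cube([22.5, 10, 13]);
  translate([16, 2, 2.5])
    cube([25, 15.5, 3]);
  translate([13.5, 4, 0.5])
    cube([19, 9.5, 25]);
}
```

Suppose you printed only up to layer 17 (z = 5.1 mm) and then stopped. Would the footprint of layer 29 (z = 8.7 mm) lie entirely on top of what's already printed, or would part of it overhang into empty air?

part overhangs

Compare the two slices. At z = 5.1: the cube (footprint 22.5×10) is included at this height (area 225.00 mm²); the cube at (16, 2) (footprint 25×15.5) is included at this height (area 387.50 mm²); the 19×9.5 cube at (13.5, 4) contributes its full rectangle (area 180.50 mm²); After the difference (first − rest): starting from the 22.5×10 cube (225.00 mm²), the 25×15.5 cube at (16, 2) partially overlaps it — only the 52.00 mm² overlap (of its 387.50 mm²) is removed, clipping the outline; the 19×9.5 cube at (13.5, 4) partially overlaps it — only the 15.00 mm² overlap (of its 180.50 mm²) is removed, clipping the outline — area = 158.00 mm². At z = 8.7: the cube is present — its section is the full 22.5×10 rectangle (area 225.00 mm²); the cube at (16, 2) is not intersected at this z (z outside [2.5, 5.5]); the cube at (13.5, 4) (footprint 19×9.5) is included at this height (area 180.50 mm²); After the difference (first − rest): starting from the 22.5×10 cube (225.00 mm²), the 19×9.5 cube at (13.5, 4) partially overlaps it — only the 54.00 mm² overlap (of its 180.50 mm²) is removed, clipping the outline — area = 171.00 mm². Checking containment: at z = 8.7 the cross-section extends beyond the z = 5.1 cross-section by about 13.00 mm².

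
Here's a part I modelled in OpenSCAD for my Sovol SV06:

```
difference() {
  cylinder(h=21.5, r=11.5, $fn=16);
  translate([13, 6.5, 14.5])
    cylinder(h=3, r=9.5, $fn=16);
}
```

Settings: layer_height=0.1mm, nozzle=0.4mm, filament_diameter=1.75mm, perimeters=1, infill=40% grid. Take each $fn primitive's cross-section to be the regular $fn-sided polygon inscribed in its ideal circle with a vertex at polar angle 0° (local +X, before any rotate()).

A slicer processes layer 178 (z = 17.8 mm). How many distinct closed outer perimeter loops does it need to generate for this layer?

At z = 17.8 mm: the cylinder: section is a regular 16-gon, circumradius r=11.5; the cylinder at (13, 6.5) does not reach this height (z outside [14.5, 17.5]); After the difference (first − rest): none of the subtracted shapes is present at this height, so the r=11.5 cylinder is unchanged — 1 connected region. The result has 1 disconnected region.

1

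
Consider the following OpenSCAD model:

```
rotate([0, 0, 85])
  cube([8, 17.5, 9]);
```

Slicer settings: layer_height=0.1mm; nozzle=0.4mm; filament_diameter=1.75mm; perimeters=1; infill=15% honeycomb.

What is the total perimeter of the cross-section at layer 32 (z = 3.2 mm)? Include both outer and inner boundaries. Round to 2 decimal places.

51.00 mm

At z = 3.2 mm: the 8×17.5 cube contributes its full rectangle (perimeter 51.00 mm); (whole slice rotated 85° about Z — lengths, areas and connectivity unchanged). Overall, the cross-section is a single solid region. Total boundary length (outer) = 51.00 mm.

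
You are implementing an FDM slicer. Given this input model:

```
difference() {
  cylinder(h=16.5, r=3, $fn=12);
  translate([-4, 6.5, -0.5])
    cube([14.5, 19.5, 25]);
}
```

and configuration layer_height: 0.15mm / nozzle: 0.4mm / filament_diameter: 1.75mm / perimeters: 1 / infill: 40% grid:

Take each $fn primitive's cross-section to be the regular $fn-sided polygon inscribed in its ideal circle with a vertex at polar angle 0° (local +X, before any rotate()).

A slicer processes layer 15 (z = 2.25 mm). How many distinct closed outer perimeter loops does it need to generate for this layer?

At z = 2.25 mm: the cylinder: section is a regular 12-gon, circumradius r=3; the cube at (-4, 6.5) is present — its section is the full 14.5×19.5 rectangle; After the difference (first − rest): starting from the r=3 cylinder, the 14.5×19.5 cube at (-4, 6.5) misses the remaining region (no effect) — 1 connected region. The result has 1 disconnected region.

1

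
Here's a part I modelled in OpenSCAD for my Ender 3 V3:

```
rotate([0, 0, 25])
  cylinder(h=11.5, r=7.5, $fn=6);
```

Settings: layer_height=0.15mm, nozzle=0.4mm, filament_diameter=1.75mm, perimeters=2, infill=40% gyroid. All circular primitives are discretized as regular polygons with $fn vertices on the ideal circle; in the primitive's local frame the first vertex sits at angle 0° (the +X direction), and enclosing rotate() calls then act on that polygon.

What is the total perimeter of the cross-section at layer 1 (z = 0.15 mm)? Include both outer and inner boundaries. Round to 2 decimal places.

At z = 0.15 mm: the r=7.5 cylinder gives a regular 6-gon of circumradius 7.5 (constant along its height) (perimeter = 2·6·7.500·sin(180°/6) = 45.00 mm); (whole slice rotated 25° about Z — lengths, areas and connectivity unchanged). Overall, the cross-section is a single solid region. Total boundary length (outer) = 45.00 mm.

45.00 mm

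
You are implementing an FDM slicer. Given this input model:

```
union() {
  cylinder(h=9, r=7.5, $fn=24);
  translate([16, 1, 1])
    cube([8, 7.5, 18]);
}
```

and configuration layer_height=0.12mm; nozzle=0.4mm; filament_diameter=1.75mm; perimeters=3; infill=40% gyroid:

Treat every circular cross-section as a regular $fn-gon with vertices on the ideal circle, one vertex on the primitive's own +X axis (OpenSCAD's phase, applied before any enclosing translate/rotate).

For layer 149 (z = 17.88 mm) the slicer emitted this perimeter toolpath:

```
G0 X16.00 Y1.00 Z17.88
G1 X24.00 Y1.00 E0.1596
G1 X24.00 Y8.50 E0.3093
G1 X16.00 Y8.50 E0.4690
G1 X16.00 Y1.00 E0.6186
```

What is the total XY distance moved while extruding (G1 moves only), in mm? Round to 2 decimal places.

31.00 mm

Sum the Euclidean lengths of each G1 segment: total = 31.00 mm.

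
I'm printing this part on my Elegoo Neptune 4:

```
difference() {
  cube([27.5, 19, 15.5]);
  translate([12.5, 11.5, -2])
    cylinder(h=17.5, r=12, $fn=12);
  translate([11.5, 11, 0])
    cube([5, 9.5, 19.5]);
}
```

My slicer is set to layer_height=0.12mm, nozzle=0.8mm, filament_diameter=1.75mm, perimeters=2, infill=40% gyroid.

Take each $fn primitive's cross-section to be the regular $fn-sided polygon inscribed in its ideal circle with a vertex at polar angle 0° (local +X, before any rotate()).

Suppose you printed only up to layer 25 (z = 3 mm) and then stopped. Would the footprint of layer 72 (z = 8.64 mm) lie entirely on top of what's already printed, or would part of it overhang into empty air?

Compare the two slices. At z = 3: the cube (footprint 27.5×19) is included at this height (area 522.50 mm²); the r=12 cylinder at (12.5, 11.5) contributes a regular 12-gon of circumradius 12 (area = (12/2)·12.000²·sin(360°/12) = 432.00 mm²); the cube at (11.5, 11) (footprint 5×9.5) is included at this height (area 47.50 mm²); Subtracting the remaining from the first: starting from the 27.5×19 cube (522.50 mm²), the r=12 cylinder at (12.5, 11.5) partially overlaps it — only the 378.35 mm² overlap (of its 432.00 mm²) is removed, clipping the outline; the 5×9.5 cube at (11.5, 11) misses the remaining region (no effect) — area = 144.15 mm². At z = 8.64: the 27.5×19 cube contributes its full rectangle (area 522.50 mm²); the cylinder at (12.5, 11.5): section is a regular 12-gon, circumradius r=12 (area = (12/2)·12.000²·sin(360°/12) = 432.00 mm²); the cube at (11.5, 11) is present — its section is the full 5×9.5 rectangle (area 47.50 mm²); Subtracting the remaining from the first: starting from the 27.5×19 cube (522.50 mm²), the r=12 cylinder at (12.5, 11.5) partially overlaps it — only the 378.35 mm² overlap (of its 432.00 mm²) is removed, clipping the outline; the 5×9.5 cube at (11.5, 11) misses the remaining region (no effect) — area = 144.15 mm². Checking containment: the cross-section at z = 8.64 is a subset of the cross-section at z = 3.

entirely on top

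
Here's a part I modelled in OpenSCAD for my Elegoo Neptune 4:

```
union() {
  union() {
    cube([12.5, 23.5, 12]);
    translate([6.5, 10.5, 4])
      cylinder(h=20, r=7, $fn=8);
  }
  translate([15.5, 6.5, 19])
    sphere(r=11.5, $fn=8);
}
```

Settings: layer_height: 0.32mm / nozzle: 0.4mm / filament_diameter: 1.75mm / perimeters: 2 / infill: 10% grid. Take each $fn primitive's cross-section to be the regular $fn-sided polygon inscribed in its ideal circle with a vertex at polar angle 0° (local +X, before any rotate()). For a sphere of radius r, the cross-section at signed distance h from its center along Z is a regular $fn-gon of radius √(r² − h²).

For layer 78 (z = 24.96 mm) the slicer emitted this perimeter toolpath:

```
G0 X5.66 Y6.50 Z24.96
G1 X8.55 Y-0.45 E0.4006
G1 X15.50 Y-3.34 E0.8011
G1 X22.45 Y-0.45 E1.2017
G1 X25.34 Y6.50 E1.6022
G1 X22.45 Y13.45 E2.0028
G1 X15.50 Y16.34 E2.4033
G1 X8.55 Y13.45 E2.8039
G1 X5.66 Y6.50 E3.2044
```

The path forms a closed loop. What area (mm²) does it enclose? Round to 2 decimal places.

Apply the shoelace formula to the sequence of (X, Y) vertices; enclosed area = 273.55 mm².

273.55 mm²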